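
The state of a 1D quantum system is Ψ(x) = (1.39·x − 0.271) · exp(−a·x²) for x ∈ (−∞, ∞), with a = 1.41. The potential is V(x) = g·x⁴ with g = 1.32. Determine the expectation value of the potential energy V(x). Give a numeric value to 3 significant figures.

⟨V⟩ = ∫ V(x)·|Ψ|² dx / ∫|Ψ|² dx.
Expand each integrand as polynomial × e^(−2ax²) and use ∫x^(2j)·e^(−2ax²) dx = (2j−1)!!/(4a)^j · √(π/(2a)), odd powers → 0; here √(π/(2a)) = 1.0555.
State is unnormalized: ∫|Ψ|² dx = 0.43909, and ∫Ψ*·V(x)·Ψ dx = 0.23471, so ⟨V⟩ = 0.23471 / 0.43909.
⟨V⟩ = 0.53455.

0.535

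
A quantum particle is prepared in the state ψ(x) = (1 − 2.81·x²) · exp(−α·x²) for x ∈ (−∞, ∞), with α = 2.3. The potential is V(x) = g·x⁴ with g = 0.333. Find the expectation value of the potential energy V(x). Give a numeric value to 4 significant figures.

0.02136

⟨V⟩ = ∫ V(x)·|ψ|² dx / ∫|ψ|² dx.
Expand each integrand as polynomial × e^(−2αx²) and use ∫x^(2j)·e^(−2αx²) dx = (2j−1)!!/(4α)^j · √(π/(2α)), odd powers → 0; here √(π/(2α)) = 0.82641.
State is unnormalized: ∫|ψ|² dx = 0.55287, and ∫ψ*·V(x)·ψ dx = 0.011810, so ⟨V⟩ = 0.011810 / 0.55287.
⟨V⟩ = 0.021362.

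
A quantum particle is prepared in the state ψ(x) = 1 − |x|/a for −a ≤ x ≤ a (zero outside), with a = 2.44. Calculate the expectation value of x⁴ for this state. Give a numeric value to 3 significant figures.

1.01

⟨x⁴⟩ = ∫ x⁴·|ψ|² dx / ∫|ψ|² dx (integrals over the domain).
ψ is even, so ∫ over [−a, a] = 2∫₀ᵃ with ψ = 1 − x/a there: ∫₀ᵃ (1 − x/a)² dx = a/3, ∫₀ᵃ x²(1 − x/a)² dx = a³/30, ∫₀ᵃ x⁴(1 − x/a)² dx = a⁵/105.
State is unnormalized: ∫|ψ|² dx = 1.6267, and ∫ψ*·x⁴·ψ dx = 1.6474, so ⟨x⁴⟩ = 1.6474 / 1.6267.
⟨x⁴⟩ = 1.0127.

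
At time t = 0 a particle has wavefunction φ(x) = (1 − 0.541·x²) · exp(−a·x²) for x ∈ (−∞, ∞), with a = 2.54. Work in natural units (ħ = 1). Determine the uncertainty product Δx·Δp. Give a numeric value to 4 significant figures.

Δx = √(⟨x²⟩−⟨x⟩²), Δp = √(⟨p²⟩−⟨p⟩²).
Expand each integrand as polynomial × e^(−2ax²) and use ∫x^(2j)·e^(−2ax²) dx = (2j−1)!!/(4a)^j · √(π/(2a)), odd powers → 0; here √(π/(2a)) = 0.78640. Differentiate with the product rule, d/dx e^(−ax²) = −2ax·e^(−ax²).
Normalization: ∫|φ|² dx = 0.70934.
⟨x⟩ = 0.0000, ⟨x²⟩ = 0.078897 ⇒ Δx = 0.28089.
⟨p⟩ = 0.0000, ⟨p²⟩ = 3.1717 ⇒ Δp = 1.7809.
Δx·Δp = 0.50024.

0.5002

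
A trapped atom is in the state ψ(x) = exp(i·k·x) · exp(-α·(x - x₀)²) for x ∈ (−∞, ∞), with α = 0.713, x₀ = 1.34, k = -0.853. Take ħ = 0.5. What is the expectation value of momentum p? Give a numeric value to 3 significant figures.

-0.427

p ψ = −iħ dψ/dx; then ⟨p⟩ = ∫ ψ*·(pψ) dx / ∫|ψ|² dx.
Gaussian moments (u = x − x₀): ∫u^(2j)·e^(−2αu²) du = (2j−1)!!/(4α)^j · √(π/(2α)), odd powers integrate to 0; here √(π/(2α)) = 1.4843. Derivatives: ψ′ = (ik − 2αu)·ψ, ψ″ = ((ik − 2αu)² − 2α)·ψ; the odd-in-u pieces drop out.
State is unnormalized: ∫|ψ|² dx = 1.4843, and ∫ψ*·(−iħ ψ') dx = -0.63304, so ⟨p⟩ = -0.63304 / 1.4843.
⟨p⟩ = -0.42650.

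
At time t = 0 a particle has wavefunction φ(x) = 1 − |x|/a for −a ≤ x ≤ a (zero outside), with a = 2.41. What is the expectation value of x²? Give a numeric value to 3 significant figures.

⟨x²⟩ = ∫ x²·|φ|² dx / ∫|φ|² dx (integrals over the domain).
φ is even, so ∫ over [−a, a] = 2∫₀ᵃ with φ = 1 − x/a there: ∫₀ᵃ (1 − x/a)² dx = a/3, ∫₀ᵃ x²(1 − x/a)² dx = a³/30, ∫₀ᵃ x⁴(1 − x/a)² dx = a⁵/105.
State is unnormalized: ∫|φ|² dx = 1.6067, and ∫φ*·x²·φ dx = 0.93317, so ⟨x²⟩ = 0.93317 / 1.6067.
⟨x²⟩ = 0.58081.

0.581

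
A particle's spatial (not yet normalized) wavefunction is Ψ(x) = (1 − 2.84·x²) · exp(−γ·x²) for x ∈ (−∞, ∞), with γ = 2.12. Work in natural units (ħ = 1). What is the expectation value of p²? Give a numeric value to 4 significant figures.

7.807

p² Ψ = −ħ² d²Ψ/dx²; ⟨p²⟩ = −ħ² ∫ Ψ*·Ψ'' dx / ∫|Ψ|² dx.
Expand each integrand as polynomial × e^(−2γx²) and use ∫x^(2j)·e^(−2γx²) dx = (2j−1)!!/(4γ)^j · √(π/(2γ)), odd powers → 0; here √(π/(2γ)) = 0.86078. Differentiate with the product rule, d/dx e^(−γx²) = −2γx·e^(−γx²).
State is unnormalized: ∫|Ψ|² dx = 0.57386, and ∫Ψ*·(−ħ² Ψ'') dx = 4.4799, so ⟨p²⟩ = 4.4799 / 0.57386.
⟨p²⟩ = 7.8066.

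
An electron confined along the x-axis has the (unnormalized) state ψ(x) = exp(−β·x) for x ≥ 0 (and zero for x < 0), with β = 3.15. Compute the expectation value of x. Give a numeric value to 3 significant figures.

⟨x⟩ = ∫ x·|ψ|² dx / ∫|ψ|² dx (integrals over the domain).
Every integrand reduces to terms xʲ·e^(−2βx) on [0, ∞); use ∫₀^∞ xʲ·e^(−2βx) dx = j!/(2β)^(j+1).
State is unnormalized: ∫|ψ|² dx = 0.15873, and ∫ψ*·x·ψ dx = 0.025195, so ⟨x⟩ = 0.025195 / 0.15873.
⟨x⟩ = 0.15873.

0.159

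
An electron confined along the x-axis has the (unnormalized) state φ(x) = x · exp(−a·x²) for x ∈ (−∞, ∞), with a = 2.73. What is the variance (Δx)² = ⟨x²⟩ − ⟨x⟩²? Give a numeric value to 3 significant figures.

Compute ⟨x⟩ and ⟨x²⟩ separately, then (Δx)² = ⟨x²⟩ − ⟨x⟩².
Expand each integrand as polynomial × e^(−2ax²) and use ∫x^(2j)·e^(−2ax²) dx = (2j−1)!!/(4a)^j · √(π/(2a)), odd powers → 0; here √(π/(2a)) = 0.75854.
Normalization: ∫|φ|² dx = 0.069463.
⟨x⟩ = 0.0000 and ⟨x²⟩ = 0.27473.
(Δx)² = 0.27473 − (0.0000)² = 0.27473.

0.275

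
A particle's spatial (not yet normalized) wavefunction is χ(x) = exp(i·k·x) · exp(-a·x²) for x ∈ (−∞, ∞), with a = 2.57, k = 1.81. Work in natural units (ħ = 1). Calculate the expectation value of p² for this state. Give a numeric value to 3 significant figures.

p² χ = −ħ² d²χ/dx²; ⟨p²⟩ = −ħ² ∫ χ*·χ'' dx / ∫|χ|² dx.
Gaussian moments: ∫x^(2j)·e^(−2ax²) dx = (2j−1)!!/(4a)^j · √(π/(2a)), odd powers integrate to 0; here √(π/(2a)) = 0.78180. Derivatives: χ′ = (ik − 2ax)·χ, χ″ = ((ik − 2ax)² − 2a)·χ; the odd-in-x pieces drop out.
State is unnormalized: ∫|χ|² dx = 0.78180, and ∫χ*·(−ħ² χ'') dx = 4.5705, so ⟨p²⟩ = 4.5705 / 0.78180.
⟨p²⟩ = 5.8461.

5.85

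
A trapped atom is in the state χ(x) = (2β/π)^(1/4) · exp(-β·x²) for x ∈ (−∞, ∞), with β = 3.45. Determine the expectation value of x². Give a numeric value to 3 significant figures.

0.0725

⟨x²⟩ = ∫ x²·|χ|² dx (integrals over the domain).
Gaussian moments: ∫x^(2j)·e^(−2βx²) dx = (2j−1)!!/(4β)^j · √(π/(2β)), odd powers integrate to 0; here √(π/(2β)) = 0.67476.
⟨x²⟩ = 0.072464.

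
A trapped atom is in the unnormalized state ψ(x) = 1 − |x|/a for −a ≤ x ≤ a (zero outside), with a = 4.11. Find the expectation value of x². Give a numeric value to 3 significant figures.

1.69

⟨x²⟩ = ∫ x²·|ψ|² dx / ∫|ψ|² dx (integrals over the domain).
ψ is even, so ∫ over [−a, a] = 2∫₀ᵃ with ψ = 1 − x/a there: ∫₀ᵃ (1 − x/a)² dx = a/3, ∫₀ᵃ x²(1 − x/a)² dx = a³/30, ∫₀ᵃ x⁴(1 − x/a)² dx = a⁵/105.
State is unnormalized: ∫|ψ|² dx = 2.7400, and ∫ψ*·x²·ψ dx = 4.6284, so ⟨x²⟩ = 4.6284 / 2.7400.
⟨x²⟩ = 1.6892.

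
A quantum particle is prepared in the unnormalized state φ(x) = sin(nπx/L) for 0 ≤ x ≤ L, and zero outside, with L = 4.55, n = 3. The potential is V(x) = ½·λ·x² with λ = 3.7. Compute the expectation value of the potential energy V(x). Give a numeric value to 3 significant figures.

12.6

⟨V⟩ = ∫ V(x)·|φ|² dx / ∫|φ|² dx.
With sin²θ = (1 − cos2θ)/2 on 0 ≤ x ≤ L: ∫sin²(nπx/L) dx = L/2, ∫x·sin²(nπx/L) dx = L²/4, ∫x²·sin²(nπx/L) dx = L³·(1/6 − 1/(4n²π²)); higher powers xᵏ the same way, integrating xᵏ·cos(2nπx/L) by parts.
State is unnormalized: ∫|φ|² dx = 2.2750, and ∫φ*·V(x)·φ dx = 28.553, so ⟨V⟩ = 28.553 / 2.2750.
⟨V⟩ = 12.551.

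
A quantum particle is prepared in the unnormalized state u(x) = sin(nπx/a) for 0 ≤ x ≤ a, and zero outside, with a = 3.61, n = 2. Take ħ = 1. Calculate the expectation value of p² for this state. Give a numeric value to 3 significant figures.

3.03

p² u = −ħ² d²u/dx²; ⟨p²⟩ = −ħ² ∫ u*·u'' dx / ∫|u|² dx.
d/dx sin(nπx/a) = (nπ/a)·cos(nπx/a) and d²/dx² sin(nπx/a) = −(nπ/a)²·sin(nπx/a); on 0 ≤ x ≤ a, ∫sin²(nπx/a) dx = a/2 and ∫sin(nπx/a)·cos(nπx/a) dx = 0.
State is unnormalized: ∫|u|² dx = 1.8050, and ∫u*·(−ħ² u'') dx = 5.4679, so ⟨p²⟩ = 5.4679 / 1.8050.
⟨p²⟩ = 3.0293.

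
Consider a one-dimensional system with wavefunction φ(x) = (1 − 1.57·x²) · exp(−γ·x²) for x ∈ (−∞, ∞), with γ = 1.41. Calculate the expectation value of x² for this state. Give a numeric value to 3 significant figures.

⟨x²⟩ = ∫ x²·|φ|² dx / ∫|φ|² dx (integrals over the domain).
Expand each integrand as polynomial × e^(−2γx²) and use ∫x^(2j)·e^(−2γx²) dx = (2j−1)!!/(4γ)^j · √(π/(2γ)), odd powers → 0; here √(π/(2γ)) = 1.0555.
State is unnormalized: ∫|φ|² dx = 0.71322, and ∫φ*·x²·φ dx = 0.092097, so ⟨x²⟩ = 0.092097 / 0.71322.
⟨x²⟩ = 0.12913.

0.129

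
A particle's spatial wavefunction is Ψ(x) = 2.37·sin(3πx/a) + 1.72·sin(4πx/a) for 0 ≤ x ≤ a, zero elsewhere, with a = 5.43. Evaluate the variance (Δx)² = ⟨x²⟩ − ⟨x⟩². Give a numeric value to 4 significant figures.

Compute ⟨x⟩ and ⟨x²⟩ separately, then (Δx)² = ⟨x²⟩ − ⟨x⟩².
On 0 ≤ x ≤ a (j ≠ l): ∫sin²(jπx/a) dx = a/2, ∫sin(jπx/a)·sin(lπx/a) dx = 0; diagonal moments ∫x·sin²(jπx/a) dx = a²/4, ∫x²·sin²(jπx/a) dx = a³·(1/6 − 1/(4j²π²)); cross terms ∫x·sin(jπx/a)·sin(lπx/a) dx = 0 for j + l even and −4jla²/(π²(j² − l²)²) for j + l odd, ∫x²·sin(jπx/a)·sin(lπx/a) dx = (−1)^(j+l)·4jla³/(π²(j² − l²)²); higher powers the same way via product-to-sum and parts.
Normalization: ∫|Ψ|² dx = 23.282.
⟨x⟩ = 1.6902 and ⟨x²⟩ = 4.1228.
(Δx)² = 4.1228 − (1.6902)² = 1.2660.

1.266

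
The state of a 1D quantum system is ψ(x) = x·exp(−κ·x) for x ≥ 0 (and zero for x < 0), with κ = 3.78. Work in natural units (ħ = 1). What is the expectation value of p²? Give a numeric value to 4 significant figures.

p² ψ = −ħ² d²ψ/dx²; ⟨p²⟩ = −ħ² ∫ ψ*·ψ'' dx / ∫|ψ|² dx.
Differentiate x·exp(−κ·x) with the product rule; every integrand then reduces to terms xʲ·e^(−2κx) on [0, ∞), with ∫₀^∞ xʲ·e^(−2κx) dx = j!/(2κ)^(j+1).
State is unnormalized: ∫|ψ|² dx = 0.0046288, and ∫ψ*·(−ħ² ψ'') dx = 0.066138, so ⟨p²⟩ = 0.066138 / 0.0046288.
⟨p²⟩ = 14.288.

14.29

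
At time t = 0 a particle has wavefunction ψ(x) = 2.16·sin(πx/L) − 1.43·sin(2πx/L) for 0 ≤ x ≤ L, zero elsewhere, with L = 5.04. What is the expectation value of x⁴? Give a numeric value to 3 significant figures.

155.

⟨x⁴⟩ = ∫ x⁴·|ψ|² dx / ∫|ψ|² dx (integrals over the domain).
On 0 ≤ x ≤ L (j ≠ l): ∫sin²(jπx/L) dx = L/2, ∫sin(jπx/L)·sin(lπx/L) dx = 0; diagonal moments ∫x·sin²(jπx/L) dx = L²/4, ∫x²·sin²(jπx/L) dx = L³·(1/6 − 1/(4j²π²)); cross terms ∫x·sin(jπx/L)·sin(lπx/L) dx = 0 for j + l even and −4jlL²/(π²(j² − l²)²) for j + l odd, ∫x²·sin(jπx/L)·sin(lπx/L) dx = (−1)^(j+l)·4jlL³/(π²(j² − l²)²); higher powers the same way via product-to-sum and parts.
State is unnormalized: ∫|ψ|² dx = 16.910, and ∫ψ*·x⁴·ψ dx = 2623.8, so ⟨x⁴⟩ = 2623.8 / 16.910.
⟨x⁴⟩ = 155.16.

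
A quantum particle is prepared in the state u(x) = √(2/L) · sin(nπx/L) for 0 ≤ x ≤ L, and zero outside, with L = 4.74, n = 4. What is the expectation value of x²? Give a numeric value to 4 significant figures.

7.418

⟨x²⟩ = ∫ x²·|u|² dx (integrals over the domain).
With sin²θ = (1 − cos2θ)/2 on 0 ≤ x ≤ L: ∫sin²(nπx/L) dx = L/2, ∫x·sin²(nπx/L) dx = L²/4, ∫x²·sin²(nπx/L) dx = L³·(1/6 − 1/(4n²π²)); higher powers xᵏ the same way, integrating xᵏ·cos(2nπx/L) by parts.
⟨x²⟩ = 7.4181.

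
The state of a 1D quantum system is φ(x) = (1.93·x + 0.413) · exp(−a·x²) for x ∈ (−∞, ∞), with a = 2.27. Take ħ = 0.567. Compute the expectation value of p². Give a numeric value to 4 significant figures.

p² φ = −ħ² d²φ/dx²; ⟨p²⟩ = −ħ² ∫ φ*·φ'' dx / ∫|φ|² dx.
Expand each integrand as polynomial × e^(−2ax²) and use ∫x^(2j)·e^(−2ax²) dx = (2j−1)!!/(4a)^j · √(π/(2a)), odd powers → 0; here √(π/(2a)) = 0.83185. Differentiate with the product rule, d/dx e^(−ax²) = −2ax·e^(−ax²).
State is unnormalized: ∫|φ|² dx = 0.48314, and ∫φ*·(−ħ² φ'') dx = 0.85067, so ⟨p²⟩ = 0.85067 / 0.48314.
⟨p²⟩ = 1.7607.

1.761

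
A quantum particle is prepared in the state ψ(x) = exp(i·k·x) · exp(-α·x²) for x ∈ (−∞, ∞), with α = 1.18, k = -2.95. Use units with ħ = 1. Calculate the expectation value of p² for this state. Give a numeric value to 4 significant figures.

9.883

p² ψ = −ħ² d²ψ/dx²; ⟨p²⟩ = −ħ² ∫ ψ*·ψ'' dx / ∫|ψ|² dx.
Gaussian moments: ∫x^(2j)·e^(−2αx²) dx = (2j−1)!!/(4α)^j · √(π/(2α)), odd powers integrate to 0; here √(π/(2α)) = 1.1538. Derivatives: ψ′ = (ik − 2αx)·ψ, ψ″ = ((ik − 2αx)² − 2α)·ψ; the odd-in-x pieces drop out.
State is unnormalized: ∫|ψ|² dx = 1.1538, and ∫ψ*·(−ħ² ψ'') dx = 11.402, so ⟨p²⟩ = 11.402 / 1.1538.
⟨p²⟩ = 9.8825.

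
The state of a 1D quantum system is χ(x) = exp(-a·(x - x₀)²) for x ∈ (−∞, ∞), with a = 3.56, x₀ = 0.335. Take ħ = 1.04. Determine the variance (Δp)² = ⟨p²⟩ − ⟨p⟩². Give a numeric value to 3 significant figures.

Compute ⟨p⟩ and ⟨p²⟩ separately; (Δp)² = ⟨p²⟩ − ⟨p⟩².
Gaussian moments (u = x − x₀): ∫u^(2j)·e^(−2au²) du = (2j−1)!!/(4a)^j · √(π/(2a)), odd powers integrate to 0; here √(π/(2a)) = 0.66426. Derivatives: d/dx e^(−au²) = −2au·e^(−au²), d²/dx² e^(−au²) = (4a²u² − 2a)·e^(−au²).
Normalization: ∫|χ|² dx = 0.66426.
⟨p⟩ = 0.0000 and ⟨p²⟩ = 3.8505.
(Δp)² = 3.8505 − (0.0000)² = 3.8505.

3.85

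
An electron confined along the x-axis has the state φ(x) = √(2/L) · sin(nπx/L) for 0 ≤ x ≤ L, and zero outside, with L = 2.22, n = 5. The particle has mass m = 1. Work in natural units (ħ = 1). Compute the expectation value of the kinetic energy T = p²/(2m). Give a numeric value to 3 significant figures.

T = −(ħ²/2m) d²/dx², so ⟨T⟩ = −(ħ²/2m) ∫ φ*·φ'' dx; with m = 1.
d/dx sin(nπx/L) = (nπ/L)·cos(nπx/L) and d²/dx² sin(nπx/L) = −(nπ/L)²·sin(nπx/L); on 0 ≤ x ≤ L, ∫sin²(nπx/L) dx = L/2 and ∫sin(nπx/L)·cos(nπx/L) dx = 0.
⟨T⟩ = 25.032.

25.0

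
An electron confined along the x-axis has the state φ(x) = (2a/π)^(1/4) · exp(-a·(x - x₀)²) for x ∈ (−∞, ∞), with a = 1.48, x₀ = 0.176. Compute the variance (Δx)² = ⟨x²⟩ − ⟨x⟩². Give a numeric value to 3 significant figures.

Compute ⟨x⟩ and ⟨x²⟩ separately, then (Δx)² = ⟨x²⟩ − ⟨x⟩².
Gaussian moments (u = x − x₀): ∫u^(2j)·e^(−2au²) du = (2j−1)!!/(4a)^j · √(π/(2a)), odd powers integrate to 0; here √(π/(2a)) = 1.0302.
⟨x⟩ = 0.17600 and ⟨x²⟩ = 0.19989.
(Δx)² = 0.19989 − (0.17600)² = 0.16892.

0.169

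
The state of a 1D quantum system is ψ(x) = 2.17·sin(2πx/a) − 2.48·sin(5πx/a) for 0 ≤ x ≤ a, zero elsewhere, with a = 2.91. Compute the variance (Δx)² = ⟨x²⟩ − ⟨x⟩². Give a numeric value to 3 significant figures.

0.647

Compute ⟨x⟩ and ⟨x²⟩ separately, then (Δx)² = ⟨x²⟩ − ⟨x⟩².
On 0 ≤ x ≤ a (j ≠ l): ∫sin²(jπx/a) dx = a/2, ∫sin(jπx/a)·sin(lπx/a) dx = 0; diagonal moments ∫x·sin²(jπx/a) dx = a²/4, ∫x²·sin²(jπx/a) dx = a³·(1/6 − 1/(4j²π²)); cross terms ∫x·sin(jπx/a)·sin(lπx/a) dx = 0 for j + l even and −4jla²/(π²(j² − l²)²) for j + l odd, ∫x²·sin(jπx/a)·sin(lπx/a) dx = (−1)^(j+l)·4jla³/(π²(j² − l²)²); higher powers the same way via product-to-sum and parts.
Normalization: ∫|ψ|² dx = 15.800.
⟨x⟩ = 1.5080 and ⟨x²⟩ = 2.9207.
(Δx)² = 2.9207 − (1.5080)² = 0.64664.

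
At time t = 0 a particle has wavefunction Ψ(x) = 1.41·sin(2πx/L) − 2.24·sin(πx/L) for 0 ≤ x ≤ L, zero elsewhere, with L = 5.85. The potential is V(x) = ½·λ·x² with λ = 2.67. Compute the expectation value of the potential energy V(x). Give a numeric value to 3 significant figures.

⟨V⟩ = ∫ V(x)·|Ψ|² dx / ∫|Ψ|² dx.
On 0 ≤ x ≤ L (j ≠ l): ∫sin²(jπx/L) dx = L/2, ∫sin(jπx/L)·sin(lπx/L) dx = 0; diagonal moments ∫x·sin²(jπx/L) dx = L²/4, ∫x²·sin²(jπx/L) dx = L³·(1/6 − 1/(4j²π²)); cross terms ∫x·sin(jπx/L)·sin(lπx/L) dx = 0 for j + l even and −4jlL²/(π²(j² − l²)²) for j + l odd, ∫x²·sin(jπx/L)·sin(lπx/L) dx = (−1)^(j+l)·4jlL³/(π²(j² − l²)²); higher powers the same way via product-to-sum and parts.
State is unnormalized: ∫|Ψ|² dx = 20.492, and ∫Ψ*·V(x)·Ψ dx = 426.79, so ⟨V⟩ = 426.79 / 20.492.
⟨V⟩ = 20.827.

20.8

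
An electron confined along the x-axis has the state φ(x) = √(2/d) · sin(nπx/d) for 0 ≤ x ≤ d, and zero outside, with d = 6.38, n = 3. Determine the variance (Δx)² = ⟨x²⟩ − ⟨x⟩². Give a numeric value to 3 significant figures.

Compute ⟨x⟩ and ⟨x²⟩ separately, then (Δx)² = ⟨x²⟩ − ⟨x⟩².
With sin²θ = (1 − cos2θ)/2 on 0 ≤ x ≤ d: ∫sin²(nπx/d) dx = d/2, ∫x·sin²(nπx/d) dx = d²/4, ∫x²·sin²(nπx/d) dx = d³·(1/6 − 1/(4n²π²)); higher powers xᵏ the same way, integrating xᵏ·cos(2nπx/d) by parts.
⟨x⟩ = 3.1900 and ⟨x²⟩ = 13.339.
(Δx)² = 13.339 − (3.1900)² = 3.1629.

3.16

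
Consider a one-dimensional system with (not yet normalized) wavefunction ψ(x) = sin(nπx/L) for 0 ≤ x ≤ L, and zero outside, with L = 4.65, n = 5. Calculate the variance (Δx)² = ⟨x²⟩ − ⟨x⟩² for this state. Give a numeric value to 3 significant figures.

1.76

Compute ⟨x⟩ and ⟨x²⟩ separately, then (Δx)² = ⟨x²⟩ − ⟨x⟩².
With sin²θ = (1 − cos2θ)/2 on 0 ≤ x ≤ L: ∫sin²(nπx/L) dx = L/2, ∫x·sin²(nπx/L) dx = L²/4, ∫x²·sin²(nπx/L) dx = L³·(1/6 − 1/(4n²π²)); higher powers xᵏ the same way, integrating xᵏ·cos(2nπx/L) by parts.
Normalization: ∫|ψ|² dx = 2.3250.
⟨x⟩ = 2.3250 and ⟨x²⟩ = 7.1637.
(Δx)² = 7.1637 − (2.3250)² = 1.7581.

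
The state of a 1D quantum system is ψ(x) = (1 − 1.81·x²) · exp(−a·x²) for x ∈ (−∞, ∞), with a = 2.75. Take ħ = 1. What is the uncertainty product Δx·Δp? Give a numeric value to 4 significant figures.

0.5302

Δx = √(⟨x²⟩−⟨x⟩²), Δp = √(⟨p²⟩−⟨p⟩²).
Expand each integrand as polynomial × e^(−2ax²) and use ∫x^(2j)·e^(−2ax²) dx = (2j−1)!!/(4a)^j · √(π/(2a)), odd powers → 0; here √(π/(2a)) = 0.75578. Differentiate with the product rule, d/dx e^(−ax²) = −2ax·e^(−ax²).
Normalization: ∫|ψ|² dx = 0.56845.
⟨x⟩ = 0.0000, ⟨x²⟩ = 0.050626 ⇒ Δx = 0.22500.
⟨p⟩ = 0.0000, ⟨p²⟩ = 5.5525 ⇒ Δp = 2.3564.
Δx·Δp = 0.53019.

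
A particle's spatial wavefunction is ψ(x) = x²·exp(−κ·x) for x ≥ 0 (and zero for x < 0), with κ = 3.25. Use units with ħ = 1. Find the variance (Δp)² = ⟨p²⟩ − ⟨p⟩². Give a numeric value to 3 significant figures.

Compute ⟨p⟩ and ⟨p²⟩ separately; (Δp)² = ⟨p²⟩ − ⟨p⟩².
Differentiate x²·exp(−κ·x) with the product rule; every integrand then reduces to terms xʲ·e^(−2κx) on [0, ∞), with ∫₀^∞ xʲ·e^(−2κx) dx = j!/(2κ)^(j+1).
Normalization: ∫|ψ|² dx = 0.0020684.
⟨p⟩ = 0.0000 and ⟨p²⟩ = 3.5208.
(Δp)² = 3.5208 − (0.0000)² = 3.5208.

3.52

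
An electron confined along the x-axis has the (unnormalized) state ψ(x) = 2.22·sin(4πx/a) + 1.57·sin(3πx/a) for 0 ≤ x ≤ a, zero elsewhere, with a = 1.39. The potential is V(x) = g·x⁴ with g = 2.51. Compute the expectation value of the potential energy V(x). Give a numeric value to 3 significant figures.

⟨V⟩ = ∫ V(x)·|ψ|² dx / ∫|ψ|² dx.
On 0 ≤ x ≤ a (j ≠ l): ∫sin²(jπx/a) dx = a/2, ∫sin(jπx/a)·sin(lπx/a) dx = 0; diagonal moments ∫x·sin²(jπx/a) dx = a²/4, ∫x²·sin²(jπx/a) dx = a³·(1/6 − 1/(4j²π²)); cross terms ∫x·sin(jπx/a)·sin(lπx/a) dx = 0 for j + l even and −4jla²/(π²(j² − l²)²) for j + l odd, ∫x²·sin(jπx/a)·sin(lπx/a) dx = (−1)^(j+l)·4jla³/(π²(j² − l²)²); higher powers the same way via product-to-sum and parts.
State is unnormalized: ∫|ψ|² dx = 5.1383, and ∫ψ*·V(x)·ψ dx = 2.4078, so ⟨V⟩ = 2.4078 / 5.1383.
⟨V⟩ = 0.46859.

0.469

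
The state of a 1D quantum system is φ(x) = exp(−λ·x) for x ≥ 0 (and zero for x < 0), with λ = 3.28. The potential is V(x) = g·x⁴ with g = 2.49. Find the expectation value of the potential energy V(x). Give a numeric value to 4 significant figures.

⟨V⟩ = ∫ V(x)·|φ|² dx / ∫|φ|² dx.
Every integrand reduces to terms xʲ·e^(−2λx) on [0, ∞); use ∫₀^∞ xʲ·e^(−2λx) dx = j!/(2λ)^(j+1).
State is unnormalized: ∫|φ|² dx = 0.15244, and ∫φ*·V(x)·φ dx = 0.0049192, so ⟨V⟩ = 0.0049192 / 0.15244.
⟨V⟩ = 0.032270.

0.03227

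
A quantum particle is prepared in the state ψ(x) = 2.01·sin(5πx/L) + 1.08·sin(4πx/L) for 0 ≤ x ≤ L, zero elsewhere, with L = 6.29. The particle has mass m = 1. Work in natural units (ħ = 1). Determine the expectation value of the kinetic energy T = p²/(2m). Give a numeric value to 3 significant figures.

T = −(ħ²/2m) d²/dx², so ⟨T⟩ = −(ħ²/2m) ∫ ψ*·ψ'' dx / ∫|ψ|² dx; with m = 1.
d²/dx² sin(jπx/L) = −(jπ/L)²·sin(jπx/L); on 0 ≤ x ≤ L, ∫sin²(jπx/L) dx = L/2 and ∫sin(jπx/L)·sin(lπx/L) dx = 0 for j ≠ l, so only diagonal terms survive in ∫|ψ|² and ∫ψ·ψ″; ∫ψ·ψ′ dx = [ψ²/2] between the walls = 0.
State is unnormalized: ∫|ψ|² dx = 16.374, and ∫ψ*·(−ħ²/2m · ψ'') dx = 46.941, so ⟨T⟩ = 46.941 / 16.374.
⟨T⟩ = 2.8667.

2.87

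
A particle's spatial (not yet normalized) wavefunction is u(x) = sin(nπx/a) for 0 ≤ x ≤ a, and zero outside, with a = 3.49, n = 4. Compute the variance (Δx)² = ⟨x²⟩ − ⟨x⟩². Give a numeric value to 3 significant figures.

Compute ⟨x⟩ and ⟨x²⟩ separately, then (Δx)² = ⟨x²⟩ − ⟨x⟩².
With sin²θ = (1 − cos2θ)/2 on 0 ≤ x ≤ a: ∫sin²(nπx/a) dx = a/2, ∫x·sin²(nπx/a) dx = a²/4, ∫x²·sin²(nπx/a) dx = a³·(1/6 − 1/(4n²π²)); higher powers xᵏ the same way, integrating xᵏ·cos(2nπx/a) by parts.
Normalization: ∫|u|² dx = 1.7450.
⟨x⟩ = 1.7450 and ⟨x²⟩ = 4.0215.
(Δx)² = 4.0215 − (1.7450)² = 0.97644.

0.976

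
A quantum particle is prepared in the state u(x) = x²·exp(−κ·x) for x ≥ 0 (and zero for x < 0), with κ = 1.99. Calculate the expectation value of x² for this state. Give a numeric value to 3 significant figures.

1.89

⟨x²⟩ = ∫ x²·|u|² dx / ∫|u|² dx (integrals over the domain).
Every integrand reduces to terms xʲ·e^(−2κx) on [0, ∞); use ∫₀^∞ xʲ·e^(−2κx) dx = j!/(2κ)^(j+1).
State is unnormalized: ∫|u|² dx = 0.024032, and ∫u*·x²·u dx = 0.045515, so ⟨x²⟩ = 0.045515 / 0.024032.
⟨x²⟩ = 1.8939.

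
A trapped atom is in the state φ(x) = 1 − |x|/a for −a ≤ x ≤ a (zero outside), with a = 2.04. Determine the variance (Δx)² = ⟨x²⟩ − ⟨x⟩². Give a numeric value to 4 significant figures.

0.4162

Compute ⟨x⟩ and ⟨x²⟩ separately, then (Δx)² = ⟨x²⟩ − ⟨x⟩².
φ is even, so ∫ over [−a, a] = 2∫₀ᵃ with φ = 1 − x/a there: ∫₀ᵃ (1 − x/a)² dx = a/3, ∫₀ᵃ x²(1 − x/a)² dx = a³/30, ∫₀ᵃ x⁴(1 − x/a)² dx = a⁵/105.
Normalization: ∫|φ|² dx = 1.3600.
⟨x⟩ = 0.0000 and ⟨x²⟩ = 0.41616.
(Δx)² = 0.41616 − (0.0000)² = 0.41616.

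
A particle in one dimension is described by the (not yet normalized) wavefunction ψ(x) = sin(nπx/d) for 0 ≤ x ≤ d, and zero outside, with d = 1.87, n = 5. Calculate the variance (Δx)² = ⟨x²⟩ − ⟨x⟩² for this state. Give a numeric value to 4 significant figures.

Compute ⟨x⟩ and ⟨x²⟩ separately, then (Δx)² = ⟨x²⟩ − ⟨x⟩².
With sin²θ = (1 − cos2θ)/2 on 0 ≤ x ≤ d: ∫sin²(nπx/d) dx = d/2, ∫x·sin²(nπx/d) dx = d²/4, ∫x²·sin²(nπx/d) dx = d³·(1/6 − 1/(4n²π²)); higher powers xᵏ the same way, integrating xᵏ·cos(2nπx/d) by parts.
Normalization: ∫|ψ|² dx = 0.93500.
⟨x⟩ = 0.93500 and ⟨x²⟩ = 1.1585.
(Δx)² = 1.1585 − (0.93500)² = 0.28432.

0.2843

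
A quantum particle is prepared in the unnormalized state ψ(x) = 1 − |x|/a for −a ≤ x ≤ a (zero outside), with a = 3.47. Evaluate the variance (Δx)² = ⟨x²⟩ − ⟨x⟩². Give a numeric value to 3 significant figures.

Compute ⟨x⟩ and ⟨x²⟩ separately, then (Δx)² = ⟨x²⟩ − ⟨x⟩².
ψ is even, so ∫ over [−a, a] = 2∫₀ᵃ with ψ = 1 − x/a there: ∫₀ᵃ (1 − x/a)² dx = a/3, ∫₀ᵃ x²(1 − x/a)² dx = a³/30, ∫₀ᵃ x⁴(1 − x/a)² dx = a⁵/105.
Normalization: ∫|ψ|² dx = 2.3133.
⟨x⟩ = 0.0000 and ⟨x²⟩ = 1.2041.
(Δx)² = 1.2041 − (0.0000)² = 1.2041.

1.20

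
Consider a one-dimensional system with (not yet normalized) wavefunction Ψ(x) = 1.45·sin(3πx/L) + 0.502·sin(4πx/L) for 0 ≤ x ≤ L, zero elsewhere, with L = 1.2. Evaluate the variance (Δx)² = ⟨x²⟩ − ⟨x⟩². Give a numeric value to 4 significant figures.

Compute ⟨x⟩ and ⟨x²⟩ separately, then (Δx)² = ⟨x²⟩ − ⟨x⟩².
On 0 ≤ x ≤ L (j ≠ l): ∫sin²(jπx/L) dx = L/2, ∫sin(jπx/L)·sin(lπx/L) dx = 0; diagonal moments ∫x·sin²(jπx/L) dx = L²/4, ∫x²·sin²(jπx/L) dx = L³·(1/6 − 1/(4j²π²)); cross terms ∫x·sin(jπx/L)·sin(lπx/L) dx = 0 for j + l even and −4jlL²/(π²(j² − l²)²) for j + l odd, ∫x²·sin(jπx/L)·sin(lπx/L) dx = (−1)^(j+l)·4jlL³/(π²(j² − l²)²); higher powers the same way via product-to-sum and parts.
Normalization: ∫|Ψ|² dx = 1.4127.
⟨x⟩ = 0.45271 and ⟨x²⟩ = 0.29553.
(Δx)² = 0.29553 − (0.45271)² = 0.090581.

0.09058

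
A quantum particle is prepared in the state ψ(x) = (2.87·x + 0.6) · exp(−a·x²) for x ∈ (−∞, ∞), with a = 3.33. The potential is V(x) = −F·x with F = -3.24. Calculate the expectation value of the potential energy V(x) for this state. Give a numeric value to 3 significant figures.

0.856

⟨V⟩ = ∫ V(x)·|ψ|² dx / ∫|ψ|² dx.
Expand each integrand as polynomial × e^(−2ax²) and use ∫x^(2j)·e^(−2ax²) dx = (2j−1)!!/(4a)^j · √(π/(2a)), odd powers → 0; here √(π/(2a)) = 0.68681.
State is unnormalized: ∫|ψ|² dx = 0.67197, and ∫ψ*·V(x)·ψ dx = 0.57536, so ⟨V⟩ = 0.57536 / 0.67197.
⟨V⟩ = 0.85624.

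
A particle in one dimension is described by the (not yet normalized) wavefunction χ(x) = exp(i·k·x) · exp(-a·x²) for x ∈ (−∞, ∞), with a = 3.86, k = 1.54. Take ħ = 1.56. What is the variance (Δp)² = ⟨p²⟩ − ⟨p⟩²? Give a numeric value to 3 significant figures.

9.39

Compute ⟨p⟩ and ⟨p²⟩ separately; (Δp)² = ⟨p²⟩ − ⟨p⟩².
Gaussian moments: ∫x^(2j)·e^(−2ax²) dx = (2j−1)!!/(4a)^j · √(π/(2a)), odd powers integrate to 0; here √(π/(2a)) = 0.63792. Derivatives: χ′ = (ik − 2ax)·χ, χ″ = ((ik − 2ax)² − 2a)·χ; the odd-in-x pieces drop out.
Normalization: ∫|χ|² dx = 0.63792.
⟨p⟩ = 2.4024 and ⟨p²⟩ = 15.165.
(Δp)² = 15.165 − (2.4024)² = 9.3937.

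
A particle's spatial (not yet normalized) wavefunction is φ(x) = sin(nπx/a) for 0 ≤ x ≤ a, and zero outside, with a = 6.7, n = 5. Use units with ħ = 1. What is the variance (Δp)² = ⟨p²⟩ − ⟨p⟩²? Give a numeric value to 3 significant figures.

Compute ⟨p⟩ and ⟨p²⟩ separately; (Δp)² = ⟨p²⟩ − ⟨p⟩².
d/dx sin(nπx/a) = (nπ/a)·cos(nπx/a) and d²/dx² sin(nπx/a) = −(nπ/a)²·sin(nπx/a); on 0 ≤ x ≤ a, ∫sin²(nπx/a) dx = a/2 and ∫sin(nπx/a)·cos(nπx/a) dx = 0.
Normalization: ∫|φ|² dx = 3.3500.
⟨p⟩ = 0.0000 and ⟨p²⟩ = 5.4965.
(Δp)² = 5.4965 − (0.0000)² = 5.4965.

5.50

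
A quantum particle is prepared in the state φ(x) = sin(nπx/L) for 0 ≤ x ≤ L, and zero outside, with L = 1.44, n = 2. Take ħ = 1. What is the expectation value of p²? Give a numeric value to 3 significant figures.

19.0

p² φ = −ħ² d²φ/dx²; ⟨p²⟩ = −ħ² ∫ φ*·φ'' dx / ∫|φ|² dx.
d/dx sin(nπx/L) = (nπ/L)·cos(nπx/L) and d²/dx² sin(nπx/L) = −(nπ/L)²·sin(nπx/L); on 0 ≤ x ≤ L, ∫sin²(nπx/L) dx = L/2 and ∫sin(nπx/L)·cos(nπx/L) dx = 0.
State is unnormalized: ∫|φ|² dx = 0.72000, and ∫φ*·(−ħ² φ'') dx = 13.708, so ⟨p²⟩ = 13.708 / 0.72000.
⟨p²⟩ = 19.039.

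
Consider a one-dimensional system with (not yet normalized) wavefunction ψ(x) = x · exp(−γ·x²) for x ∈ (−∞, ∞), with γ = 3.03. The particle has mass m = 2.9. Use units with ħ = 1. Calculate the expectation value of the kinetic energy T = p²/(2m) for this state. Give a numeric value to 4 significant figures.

1.567

T = −(ħ²/2m) d²/dx², so ⟨T⟩ = −(ħ²/2m) ∫ ψ*·ψ'' dx / ∫|ψ|² dx; with m = 2.9.
Expand each integrand as polynomial × e^(−2γx²) and use ∫x^(2j)·e^(−2γx²) dx = (2j−1)!!/(4γ)^j · √(π/(2γ)), odd powers → 0; here √(π/(2γ)) = 0.72001. Differentiate with the product rule, d/dx e^(−γx²) = −2γx·e^(−γx²).
State is unnormalized: ∫|ψ|² dx = 0.059407, and ∫ψ*·(−ħ²/2m · ψ'') dx = 0.093105, so ⟨T⟩ = 0.093105 / 0.059407.
⟨T⟩ = 1.5672.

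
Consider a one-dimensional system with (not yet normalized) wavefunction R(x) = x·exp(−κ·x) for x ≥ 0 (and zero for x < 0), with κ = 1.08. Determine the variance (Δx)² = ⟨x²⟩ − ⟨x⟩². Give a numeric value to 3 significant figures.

Compute ⟨x⟩ and ⟨x²⟩ separately, then (Δx)² = ⟨x²⟩ − ⟨x⟩².
Every integrand reduces to terms xʲ·e^(−2κx) on [0, ∞); use ∫₀^∞ xʲ·e^(−2κx) dx = j!/(2κ)^(j+1).
Normalization: ∫|R|² dx = 0.19846.
⟨x⟩ = 1.3889 and ⟨x²⟩ = 2.5720.
(Δx)² = 2.5720 − (1.3889)² = 0.64300.

0.643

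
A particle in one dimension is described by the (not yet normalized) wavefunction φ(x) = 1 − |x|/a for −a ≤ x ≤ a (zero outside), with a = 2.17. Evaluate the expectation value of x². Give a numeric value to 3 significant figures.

0.471

⟨x²⟩ = ∫ x²·|φ|² dx / ∫|φ|² dx (integrals over the domain).
φ is even, so ∫ over [−a, a] = 2∫₀ᵃ with φ = 1 − x/a there: ∫₀ᵃ (1 − x/a)² dx = a/3, ∫₀ᵃ x²(1 − x/a)² dx = a³/30, ∫₀ᵃ x⁴(1 − x/a)² dx = a⁵/105.
State is unnormalized: ∫|φ|² dx = 1.4467, and ∫φ*·x²·φ dx = 0.68122, so ⟨x²⟩ = 0.68122 / 1.4467.
⟨x²⟩ = 0.47089.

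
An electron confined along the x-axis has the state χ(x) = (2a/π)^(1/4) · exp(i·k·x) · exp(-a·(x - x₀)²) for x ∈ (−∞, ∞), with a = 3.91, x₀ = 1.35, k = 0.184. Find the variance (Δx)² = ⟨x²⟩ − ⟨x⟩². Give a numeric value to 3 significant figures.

0.0639

Compute ⟨x⟩ and ⟨x²⟩ separately, then (Δx)² = ⟨x²⟩ − ⟨x⟩².
Gaussian moments (u = x − x₀): ∫u^(2j)·e^(−2au²) du = (2j−1)!!/(4a)^j · √(π/(2a)), odd powers integrate to 0; here √(π/(2a)) = 0.63383.
⟨x⟩ = 1.3500 and ⟨x²⟩ = 1.8864.
(Δx)² = 1.8864 − (1.3500)² = 0.063939.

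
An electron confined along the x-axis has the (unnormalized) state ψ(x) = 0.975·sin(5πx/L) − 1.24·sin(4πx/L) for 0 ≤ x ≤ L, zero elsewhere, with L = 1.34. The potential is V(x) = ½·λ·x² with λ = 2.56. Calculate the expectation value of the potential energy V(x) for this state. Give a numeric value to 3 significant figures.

⟨V⟩ = ∫ V(x)·|ψ|² dx / ∫|ψ|² dx.
On 0 ≤ x ≤ L (j ≠ l): ∫sin²(jπx/L) dx = L/2, ∫sin(jπx/L)·sin(lπx/L) dx = 0; diagonal moments ∫x·sin²(jπx/L) dx = L²/4, ∫x²·sin²(jπx/L) dx = L³·(1/6 − 1/(4j²π²)); cross terms ∫x·sin(jπx/L)·sin(lπx/L) dx = 0 for j + l even and −4jlL²/(π²(j² − l²)²) for j + l odd, ∫x²·sin(jπx/L)·sin(lπx/L) dx = (−1)^(j+l)·4jlL³/(π²(j² − l²)²); higher powers the same way via product-to-sum and parts.
State is unnormalized: ∫|ψ|² dx = 1.6671, and ∫ψ*·V(x)·ψ dx = 2.0120, so ⟨V⟩ = 2.0120 / 1.6671.
⟨V⟩ = 1.2069.

1.21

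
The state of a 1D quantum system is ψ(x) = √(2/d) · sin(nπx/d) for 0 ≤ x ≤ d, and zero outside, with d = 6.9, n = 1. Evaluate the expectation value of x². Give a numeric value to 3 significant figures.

⟨x²⟩ = ∫ x²·|ψ|² dx (integrals over the domain).
With sin²θ = (1 − cos2θ)/2 on 0 ≤ x ≤ d: ∫sin²(nπx/d) dx = d/2, ∫x·sin²(nπx/d) dx = d²/4, ∫x²·sin²(nπx/d) dx = d³·(1/6 − 1/(4n²π²)); higher powers xᵏ the same way, integrating xᵏ·cos(2nπx/d) by parts.
⟨x²⟩ = 13.458.

13.5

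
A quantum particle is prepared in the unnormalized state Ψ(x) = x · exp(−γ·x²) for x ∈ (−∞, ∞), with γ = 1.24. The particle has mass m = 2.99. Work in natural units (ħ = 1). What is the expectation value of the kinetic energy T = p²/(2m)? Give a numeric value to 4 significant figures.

0.6221

T = −(ħ²/2m) d²/dx², so ⟨T⟩ = −(ħ²/2m) ∫ Ψ*·Ψ'' dx / ∫|Ψ|² dx; with m = 2.99.
Expand each integrand as polynomial × e^(−2γx²) and use ∫x^(2j)·e^(−2γx²) dx = (2j−1)!!/(4γ)^j · √(π/(2γ)), odd powers → 0; here √(π/(2γ)) = 1.1255. Differentiate with the product rule, d/dx e^(−γx²) = −2γx·e^(−γx²).
State is unnormalized: ∫|Ψ|² dx = 0.22692, and ∫Ψ*·(−ħ²/2m · Ψ'') dx = 0.14116, so ⟨T⟩ = 0.14116 / 0.22692.
⟨T⟩ = 0.62207.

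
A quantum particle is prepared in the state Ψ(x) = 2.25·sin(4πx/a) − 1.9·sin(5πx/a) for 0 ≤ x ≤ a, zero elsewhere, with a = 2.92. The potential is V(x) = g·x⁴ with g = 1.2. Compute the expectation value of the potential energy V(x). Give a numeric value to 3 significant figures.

⟨V⟩ = ∫ V(x)·|Ψ|² dx / ∫|Ψ|² dx.
On 0 ≤ x ≤ a (j ≠ l): ∫sin²(jπx/a) dx = a/2, ∫sin(jπx/a)·sin(lπx/a) dx = 0; diagonal moments ∫x·sin²(jπx/a) dx = a²/4, ∫x²·sin²(jπx/a) dx = a³·(1/6 − 1/(4j²π²)); cross terms ∫x·sin(jπx/a)·sin(lπx/a) dx = 0 for j + l even and −4jla²/(π²(j² − l²)²) for j + l odd, ∫x²·sin(jπx/a)·sin(lπx/a) dx = (−1)^(j+l)·4jla³/(π²(j² − l²)²); higher powers the same way via product-to-sum and parts.
State is unnormalized: ∫|Ψ|² dx = 12.662, and ∫Ψ*·V(x)·Ψ dx = 382.66, so ⟨V⟩ = 382.66 / 12.662.
⟨V⟩ = 30.222.

30.2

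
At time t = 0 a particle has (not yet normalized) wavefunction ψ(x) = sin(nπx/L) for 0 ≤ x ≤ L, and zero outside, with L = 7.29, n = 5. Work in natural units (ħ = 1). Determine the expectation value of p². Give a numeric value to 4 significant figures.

p² ψ = −ħ² d²ψ/dx²; ⟨p²⟩ = −ħ² ∫ ψ*·ψ'' dx / ∫|ψ|² dx.
d/dx sin(nπx/L) = (nπ/L)·cos(nπx/L) and d²/dx² sin(nπx/L) = −(nπ/L)²·sin(nπx/L); on 0 ≤ x ≤ L, ∫sin²(nπx/L) dx = L/2 and ∫sin(nπx/L)·cos(nπx/L) dx = 0.
State is unnormalized: ∫|ψ|² dx = 3.6450, and ∫ψ*·(−ħ² ψ'') dx = 16.923, so ⟨p²⟩ = 16.923 / 3.6450.
⟨p²⟩ = 4.6429.

4.643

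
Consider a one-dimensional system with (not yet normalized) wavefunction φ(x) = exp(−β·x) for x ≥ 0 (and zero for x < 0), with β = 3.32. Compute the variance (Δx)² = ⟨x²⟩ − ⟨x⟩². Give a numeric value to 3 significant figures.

0.0227

Compute ⟨x⟩ and ⟨x²⟩ separately, then (Δx)² = ⟨x²⟩ − ⟨x⟩².
Every integrand reduces to terms xʲ·e^(−2βx) on [0, ∞); use ∫₀^∞ xʲ·e^(−2βx) dx = j!/(2β)^(j+1).
Normalization: ∫|φ|² dx = 0.15060.
⟨x⟩ = 0.15060 and ⟨x²⟩ = 0.045362.
(Δx)² = 0.045362 − (0.15060)² = 0.022681.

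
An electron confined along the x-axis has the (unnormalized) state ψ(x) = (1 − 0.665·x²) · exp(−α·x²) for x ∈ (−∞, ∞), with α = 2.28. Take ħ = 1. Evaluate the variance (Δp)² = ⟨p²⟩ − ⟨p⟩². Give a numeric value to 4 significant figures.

3.100

Compute ⟨p⟩ and ⟨p²⟩ separately; (Δp)² = ⟨p²⟩ − ⟨p⟩².
Expand each integrand as polynomial × e^(−2αx²) and use ∫x^(2j)·e^(−2αx²) dx = (2j−1)!!/(4α)^j · √(π/(2α)), odd powers → 0; here √(π/(2α)) = 0.83003. Differentiate with the product rule, d/dx e^(−αx²) = −2αx·e^(−αx²).
Normalization: ∫|ψ|² dx = 0.72222.
⟨p⟩ = 0.0000 and ⟨p²⟩ = 3.1000.
(Δp)² = 3.1000 − (0.0000)² = 3.1000.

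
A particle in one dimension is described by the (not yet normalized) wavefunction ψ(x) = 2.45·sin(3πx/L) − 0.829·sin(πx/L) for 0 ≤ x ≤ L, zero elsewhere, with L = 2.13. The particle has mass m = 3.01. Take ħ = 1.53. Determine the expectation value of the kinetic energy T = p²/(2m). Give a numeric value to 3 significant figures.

6.92

T = −(ħ²/2m) d²/dx², so ⟨T⟩ = −(ħ²/2m) ∫ ψ*·ψ'' dx / ∫|ψ|² dx; with m = 3.01.
d²/dx² sin(jπx/L) = −(jπ/L)²·sin(jπx/L); on 0 ≤ x ≤ L, ∫sin²(jπx/L) dx = L/2 and ∫sin(jπx/L)·sin(lπx/L) dx = 0 for j ≠ l, so only diagonal terms survive in ∫|ψ|² and ∫ψ·ψ″; ∫ψ·ψ′ dx = [ψ²/2] between the walls = 0.
State is unnormalized: ∫|ψ|² dx = 7.1246, and ∫ψ*·(−ħ²/2m · ψ'') dx = 49.288, so ⟨T⟩ = 49.288 / 7.1246.
⟨T⟩ = 6.9180.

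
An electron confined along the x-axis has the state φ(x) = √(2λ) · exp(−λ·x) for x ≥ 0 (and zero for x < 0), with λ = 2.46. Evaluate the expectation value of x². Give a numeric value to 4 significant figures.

0.08262

⟨x²⟩ = ∫ x²·|φ|² dx (integrals over the domain).
Every integrand reduces to terms xʲ·e^(−2λx) on [0, ∞); use ∫₀^∞ xʲ·e^(−2λx) dx = j!/(2λ)^(j+1).
⟨x²⟩ = 0.082623.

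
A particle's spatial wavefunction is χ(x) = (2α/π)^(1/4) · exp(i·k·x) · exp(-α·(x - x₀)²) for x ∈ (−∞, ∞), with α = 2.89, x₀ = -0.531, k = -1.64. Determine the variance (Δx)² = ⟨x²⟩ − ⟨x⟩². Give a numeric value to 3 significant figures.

0.0865

Compute ⟨x⟩ and ⟨x²⟩ separately, then (Δx)² = ⟨x²⟩ − ⟨x⟩².
Gaussian moments (u = x − x₀): ∫u^(2j)·e^(−2αu²) du = (2j−1)!!/(4α)^j · √(π/(2α)), odd powers integrate to 0; here √(π/(2α)) = 0.73724.
⟨x⟩ = -0.53100 and ⟨x²⟩ = 0.36847.
(Δx)² = 0.36847 − (-0.53100)² = 0.086505.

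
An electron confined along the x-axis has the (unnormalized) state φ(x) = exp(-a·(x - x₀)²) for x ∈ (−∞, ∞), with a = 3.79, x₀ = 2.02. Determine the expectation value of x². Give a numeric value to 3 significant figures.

4.15

⟨x²⟩ = ∫ x²·|φ|² dx / ∫|φ|² dx (integrals over the domain).
Gaussian moments (u = x − x₀): ∫u^(2j)·e^(−2au²) du = (2j−1)!!/(4a)^j · √(π/(2a)), odd powers integrate to 0; here √(π/(2a)) = 0.64378.
State is unnormalized: ∫|φ|² dx = 0.64378, and ∫φ*·x²·φ dx = 2.6694, so ⟨x²⟩ = 2.6694 / 0.64378.
⟨x²⟩ = 4.1464.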